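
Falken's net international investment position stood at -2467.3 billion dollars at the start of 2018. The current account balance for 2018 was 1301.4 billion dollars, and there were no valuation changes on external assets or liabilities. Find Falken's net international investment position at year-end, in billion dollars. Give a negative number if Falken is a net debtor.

With no valuation effects, change in NIIP = current account = 1301.4
End-of-year NIIP = -2467.3 + 1301.4 = -1165.9

-1165.9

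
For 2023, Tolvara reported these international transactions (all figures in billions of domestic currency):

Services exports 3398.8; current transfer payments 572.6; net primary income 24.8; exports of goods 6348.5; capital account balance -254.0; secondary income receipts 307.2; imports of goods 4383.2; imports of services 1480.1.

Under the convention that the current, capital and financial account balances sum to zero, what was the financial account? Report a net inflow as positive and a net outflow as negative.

-3389.4

Goods balance = 6348.5 - 4383.2 = 1965.3
Services balance = 3398.8 - 1480.1 = 1918.7
Trade balance (goods + services) = 1965.3 + 1918.7 = 3884.0
Net primary income = 24.8
Net secondary income = 307.2 - 572.6 = -265.4
Current account = 3884.0 + 24.8 + (-265.4) = 3643.4
Financial account = -(3643.4 + (-254.0)) = -3389.4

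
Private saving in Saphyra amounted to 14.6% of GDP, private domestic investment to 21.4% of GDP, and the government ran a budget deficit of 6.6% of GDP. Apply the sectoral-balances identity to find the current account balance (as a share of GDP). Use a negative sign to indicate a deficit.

By the sectoral-balances identity, CA = (S_private - I) + (T - G).
Private balance = 14.6 - 21.4 = -6.8
Government balance (T - G) = -6.6
CA = -6.8 + (-6.6) = -13.4

-13.4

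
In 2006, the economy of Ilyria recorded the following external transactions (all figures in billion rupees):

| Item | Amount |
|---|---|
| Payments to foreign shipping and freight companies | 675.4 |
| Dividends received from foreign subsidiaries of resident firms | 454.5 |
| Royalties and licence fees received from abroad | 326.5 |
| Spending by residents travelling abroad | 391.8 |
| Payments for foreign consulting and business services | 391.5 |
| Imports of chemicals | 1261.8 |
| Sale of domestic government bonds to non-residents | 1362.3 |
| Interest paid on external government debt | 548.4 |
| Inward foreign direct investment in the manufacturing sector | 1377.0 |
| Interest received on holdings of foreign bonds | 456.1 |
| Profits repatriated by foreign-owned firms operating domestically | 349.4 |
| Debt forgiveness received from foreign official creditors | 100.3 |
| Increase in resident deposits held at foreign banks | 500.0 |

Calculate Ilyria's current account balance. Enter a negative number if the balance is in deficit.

Goods: -1261.8
Services: -675.4 - 391.8 - 391.5 + 326.5 = -1132.2
Primary income: -349.4 + 456.1 + 454.5 - 548.4 = 12.8
Current account = (-1261.8) + (-1132.2) + 12.8 = -2381.2
(Excluded from the current account — financial account: sale of domestic government bonds to non-residents 1362.3, inward foreign direct investment in the manufacturing sector 1377.0, increase in resident deposits held at foreign banks 500.0; capital account: debt forgiveness received from foreign official creditors 100.3.)

-2381.2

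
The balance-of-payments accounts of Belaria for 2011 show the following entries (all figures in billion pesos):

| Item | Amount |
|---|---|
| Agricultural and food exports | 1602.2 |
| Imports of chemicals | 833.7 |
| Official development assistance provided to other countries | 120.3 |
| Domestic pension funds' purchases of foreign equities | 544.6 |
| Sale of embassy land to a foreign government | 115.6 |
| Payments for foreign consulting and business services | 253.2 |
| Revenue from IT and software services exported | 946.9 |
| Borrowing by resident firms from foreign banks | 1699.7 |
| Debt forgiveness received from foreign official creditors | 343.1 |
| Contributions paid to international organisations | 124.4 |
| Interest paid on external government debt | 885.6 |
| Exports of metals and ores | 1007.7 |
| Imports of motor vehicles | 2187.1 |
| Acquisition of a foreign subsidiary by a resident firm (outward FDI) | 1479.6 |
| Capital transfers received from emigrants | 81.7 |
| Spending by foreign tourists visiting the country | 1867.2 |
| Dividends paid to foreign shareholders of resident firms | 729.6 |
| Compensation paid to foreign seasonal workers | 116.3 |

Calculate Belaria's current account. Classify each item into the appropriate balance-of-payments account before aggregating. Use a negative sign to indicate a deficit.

173.8

Goods: 1007.7 + 1602.2 - 2187.1 - 833.7 = -410.9
Services: -253.2 + 1867.2 + 946.9 = 2560.9
Primary income: -885.6 - 729.6 - 116.3 = -1731.5
Secondary income: -120.3 - 124.4 = -244.7
Current account = (-410.9) + 2560.9 + (-1731.5) + (-244.7) = 173.8
(Excluded from the current account — financial account: domestic pension funds' purchases of foreign equities 544.6, borrowing by resident firms from foreign banks 1699.7, acquisition of a foreign subsidiary by a resident firm (outward FDI) 1479.6; capital account: sale of embassy land to a foreign government 115.6, debt forgiveness received from foreign official creditors 343.1, capital transfers received from emigrants 81.7.)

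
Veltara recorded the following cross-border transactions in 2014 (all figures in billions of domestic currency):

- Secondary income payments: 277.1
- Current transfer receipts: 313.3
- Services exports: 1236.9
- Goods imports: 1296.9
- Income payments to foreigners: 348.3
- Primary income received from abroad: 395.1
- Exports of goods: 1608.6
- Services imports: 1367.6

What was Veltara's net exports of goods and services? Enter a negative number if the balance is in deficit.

Goods balance = 1608.6 - 1296.9 = 311.7
Services balance = 1236.9 - 1367.6 = -130.7
Trade balance (goods + services) = 311.7 + (-130.7) = 181.0

181.0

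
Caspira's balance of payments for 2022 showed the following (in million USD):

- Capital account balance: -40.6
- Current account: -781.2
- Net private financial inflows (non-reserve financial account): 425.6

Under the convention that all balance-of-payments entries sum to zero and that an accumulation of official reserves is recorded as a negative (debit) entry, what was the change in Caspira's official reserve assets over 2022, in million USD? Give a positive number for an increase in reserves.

Official reserve transactions balance = -((-781.2) + (-40.6) + 425.6) = 396.2
An accumulation of reserves is recorded as a debit (negative entry), so the change in the stock of reserves is the negative of that balance.
Change in official reserves = -(396.2) = -396.2

-396.2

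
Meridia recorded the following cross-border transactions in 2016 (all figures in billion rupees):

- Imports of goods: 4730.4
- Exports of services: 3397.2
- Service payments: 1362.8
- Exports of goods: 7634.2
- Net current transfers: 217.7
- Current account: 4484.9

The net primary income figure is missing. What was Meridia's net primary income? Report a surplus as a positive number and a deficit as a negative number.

Current account = goods balance + services balance + net primary income + net secondary income
Sum of the known components = 5155.9
Net primary income = CA - (known components) = 4484.9 - 5155.9 = -671.0

-671.0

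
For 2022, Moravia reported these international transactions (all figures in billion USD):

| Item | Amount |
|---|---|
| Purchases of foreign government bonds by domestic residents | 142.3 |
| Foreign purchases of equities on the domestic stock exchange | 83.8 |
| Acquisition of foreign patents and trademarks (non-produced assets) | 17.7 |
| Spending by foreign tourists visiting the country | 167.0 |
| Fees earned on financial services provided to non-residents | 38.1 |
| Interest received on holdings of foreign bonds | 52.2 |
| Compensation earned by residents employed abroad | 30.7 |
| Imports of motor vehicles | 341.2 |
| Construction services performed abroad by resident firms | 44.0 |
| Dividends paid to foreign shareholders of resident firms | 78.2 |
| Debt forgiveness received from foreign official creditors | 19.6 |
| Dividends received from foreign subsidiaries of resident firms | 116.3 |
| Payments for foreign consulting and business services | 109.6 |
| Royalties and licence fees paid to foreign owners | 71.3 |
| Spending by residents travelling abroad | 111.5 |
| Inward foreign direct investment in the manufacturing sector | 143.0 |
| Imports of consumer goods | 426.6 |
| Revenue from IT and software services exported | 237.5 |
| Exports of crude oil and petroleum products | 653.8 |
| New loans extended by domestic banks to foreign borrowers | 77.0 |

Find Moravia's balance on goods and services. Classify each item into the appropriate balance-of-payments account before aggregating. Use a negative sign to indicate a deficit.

80.2

Goods: -341.2 + 653.8 - 426.6 = -114.0
Services: -109.6 + 44.0 - 71.3 - 111.5 + 167.0 + 237.5 + 38.1 = 194.2
Trade balance = -114.0 + 194.2 = 80.2
(Excluded from the trade balance — financial account: purchases of foreign government bonds by domestic residents 142.3, foreign purchases of equities on the domestic stock exchange 83.8, inward foreign direct investment in the manufacturing sector 143.0, new loans extended by domestic banks to foreign borrowers 77.0; capital account: acquisition of foreign patents and trademarks (non-produced assets) 17.7, debt forgiveness received from foreign official creditors 19.6; primary income: interest received on holdings of foreign bonds 52.2, compensation earned by residents employed abroad 30.7, dividends paid to foreign shareholders of resident firms 78.2, dividends received from foreign subsidiaries of resident firms 116.3.)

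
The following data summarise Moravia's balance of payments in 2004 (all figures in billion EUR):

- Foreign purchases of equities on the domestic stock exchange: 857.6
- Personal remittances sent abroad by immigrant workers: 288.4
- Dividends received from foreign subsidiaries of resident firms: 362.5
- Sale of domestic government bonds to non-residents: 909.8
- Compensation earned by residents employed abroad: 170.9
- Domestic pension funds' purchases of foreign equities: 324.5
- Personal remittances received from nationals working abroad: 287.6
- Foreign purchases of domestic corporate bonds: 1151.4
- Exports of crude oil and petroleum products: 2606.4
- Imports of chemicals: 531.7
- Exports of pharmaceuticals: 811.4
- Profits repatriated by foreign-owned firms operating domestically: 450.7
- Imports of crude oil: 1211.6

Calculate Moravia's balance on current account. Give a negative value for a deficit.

Goods: -1211.6 + 2606.4 + 811.4 - 531.7 = 1674.5
Primary income: -450.7 + 170.9 + 362.5 = 82.7
Secondary income: -288.4 + 287.6 = -0.8
Current account = 1674.5 + 82.7 + (-0.8) = 1756.4
(Excluded from the current account — financial account: foreign purchases of equities on the domestic stock exchange 857.6, sale of domestic government bonds to non-residents 909.8, domestic pension funds' purchases of foreign equities 324.5, foreign purchases of domestic corporate bonds 1151.4.)

1756.4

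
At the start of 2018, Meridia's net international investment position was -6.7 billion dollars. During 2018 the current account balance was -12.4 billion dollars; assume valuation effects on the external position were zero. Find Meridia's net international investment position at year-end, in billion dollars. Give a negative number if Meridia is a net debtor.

-19.1

With no valuation effects, change in NIIP = current account = -12.4
End-of-year NIIP = -6.7 + (-12.4) = -19.1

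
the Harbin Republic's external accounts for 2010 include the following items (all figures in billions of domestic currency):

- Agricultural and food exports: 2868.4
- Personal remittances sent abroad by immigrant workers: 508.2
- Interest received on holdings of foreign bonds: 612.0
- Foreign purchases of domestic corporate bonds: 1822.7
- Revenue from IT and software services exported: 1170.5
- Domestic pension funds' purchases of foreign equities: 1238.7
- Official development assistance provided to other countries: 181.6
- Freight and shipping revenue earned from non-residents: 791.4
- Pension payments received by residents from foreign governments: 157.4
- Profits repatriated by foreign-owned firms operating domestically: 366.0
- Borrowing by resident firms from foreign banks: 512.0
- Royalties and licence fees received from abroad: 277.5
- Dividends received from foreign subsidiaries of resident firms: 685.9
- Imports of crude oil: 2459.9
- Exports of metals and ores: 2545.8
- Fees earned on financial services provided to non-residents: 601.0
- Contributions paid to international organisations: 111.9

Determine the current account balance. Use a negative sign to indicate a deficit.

6082.3

Goods: -2459.9 + 2545.8 + 2868.4 = 2954.3
Services: 277.5 + 791.4 + 601.0 + 1170.5 = 2840.4
Primary income: 685.9 - 366.0 + 612.0 = 931.9
Secondary income: -508.2 - 181.6 - 111.9 + 157.4 = -644.3
Current account = 2954.3 + 2840.4 + 931.9 + (-644.3) = 6082.3
(Excluded from the current account — financial account: foreign purchases of domestic corporate bonds 1822.7, domestic pension funds' purchases of foreign equities 1238.7, borrowing by resident firms from foreign banks 512.0.)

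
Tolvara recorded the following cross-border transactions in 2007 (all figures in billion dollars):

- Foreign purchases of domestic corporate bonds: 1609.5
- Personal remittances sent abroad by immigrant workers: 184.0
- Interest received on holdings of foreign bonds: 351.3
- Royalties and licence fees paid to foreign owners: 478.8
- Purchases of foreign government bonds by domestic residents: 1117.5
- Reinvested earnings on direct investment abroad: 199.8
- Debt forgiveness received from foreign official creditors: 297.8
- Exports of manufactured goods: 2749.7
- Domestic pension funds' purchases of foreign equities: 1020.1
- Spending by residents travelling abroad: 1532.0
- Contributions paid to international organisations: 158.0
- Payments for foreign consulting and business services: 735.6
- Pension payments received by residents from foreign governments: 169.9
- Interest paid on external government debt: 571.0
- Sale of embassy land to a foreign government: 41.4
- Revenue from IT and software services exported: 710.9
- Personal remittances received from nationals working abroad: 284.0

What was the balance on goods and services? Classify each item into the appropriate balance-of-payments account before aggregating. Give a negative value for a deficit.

714.2

Goods: 2749.7
Services: 710.9 - 735.6 - 1532.0 - 478.8 = -2035.5
Trade balance = 2749.7 + (-2035.5) = 714.2
(Excluded from the trade balance — financial account: foreign purchases of domestic corporate bonds 1609.5, purchases of foreign government bonds by domestic residents 1117.5, domestic pension funds' purchases of foreign equities 1020.1; secondary income: personal remittances sent abroad by immigrant workers 184.0, contributions paid to international organisations 158.0, pension payments received by residents from foreign governments 169.9, personal remittances received from nationals working abroad 284.0; primary income: interest received on holdings of foreign bonds 351.3, reinvested earnings on direct investment abroad 199.8, interest paid on external government debt 571.0; capital account: debt forgiveness received from foreign official creditors 297.8, sale of embassy land to a foreign government 41.4.)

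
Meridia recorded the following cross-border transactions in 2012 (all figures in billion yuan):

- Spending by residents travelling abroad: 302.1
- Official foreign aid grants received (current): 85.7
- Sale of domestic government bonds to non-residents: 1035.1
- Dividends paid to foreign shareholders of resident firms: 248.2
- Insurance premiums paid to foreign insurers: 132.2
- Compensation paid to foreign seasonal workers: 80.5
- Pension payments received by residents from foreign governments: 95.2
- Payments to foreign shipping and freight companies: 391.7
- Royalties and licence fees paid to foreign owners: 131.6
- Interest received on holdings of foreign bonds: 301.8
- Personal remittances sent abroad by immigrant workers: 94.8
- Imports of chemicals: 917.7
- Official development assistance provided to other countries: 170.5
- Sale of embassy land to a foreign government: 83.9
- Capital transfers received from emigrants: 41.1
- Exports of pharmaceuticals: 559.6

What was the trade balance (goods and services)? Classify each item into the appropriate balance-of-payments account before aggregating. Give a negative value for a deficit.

-1315.7

Goods: 559.6 - 917.7 = -358.1
Services: -131.6 - 132.2 - 302.1 - 391.7 = -957.6
Trade balance = -358.1 + (-957.6) = -1315.7
(Excluded from the trade balance — secondary income: official foreign aid grants received (current) 85.7, pension payments received by residents from foreign governments 95.2, personal remittances sent abroad by immigrant workers 94.8, official development assistance provided to other countries 170.5; financial account: sale of domestic government bonds to non-residents 1035.1; primary income: dividends paid to foreign shareholders of resident firms 248.2, compensation paid to foreign seasonal workers 80.5, interest received on holdings of foreign bonds 301.8; capital account: sale of embassy land to a foreign government 83.9, capital transfers received from emigrants 41.1.)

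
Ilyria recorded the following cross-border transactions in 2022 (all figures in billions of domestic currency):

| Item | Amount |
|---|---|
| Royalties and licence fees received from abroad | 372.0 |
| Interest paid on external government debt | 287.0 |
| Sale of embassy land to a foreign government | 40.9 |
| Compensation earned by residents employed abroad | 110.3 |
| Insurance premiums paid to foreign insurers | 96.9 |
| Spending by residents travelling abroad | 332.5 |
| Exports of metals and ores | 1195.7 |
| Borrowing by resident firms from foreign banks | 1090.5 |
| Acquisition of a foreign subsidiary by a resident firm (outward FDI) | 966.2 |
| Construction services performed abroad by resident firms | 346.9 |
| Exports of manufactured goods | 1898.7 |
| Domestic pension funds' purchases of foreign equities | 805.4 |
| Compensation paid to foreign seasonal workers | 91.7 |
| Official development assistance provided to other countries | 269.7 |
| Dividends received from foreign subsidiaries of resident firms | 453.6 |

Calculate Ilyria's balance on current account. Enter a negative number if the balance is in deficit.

3299.4

Goods: 1898.7 + 1195.7 = 3094.4
Services: -332.5 + 372.0 - 96.9 + 346.9 = 289.5
Primary income: -287.0 - 91.7 + 453.6 + 110.3 = 185.2
Secondary income: -269.7
Current account = 3094.4 + 289.5 + 185.2 + (-269.7) = 3299.4
(Excluded from the current account — capital account: sale of embassy land to a foreign government 40.9; financial account: borrowing by resident firms from foreign banks 1090.5, acquisition of a foreign subsidiary by a resident firm (outward FDI) 966.2, domestic pension funds' purchases of foreign equities 805.4.)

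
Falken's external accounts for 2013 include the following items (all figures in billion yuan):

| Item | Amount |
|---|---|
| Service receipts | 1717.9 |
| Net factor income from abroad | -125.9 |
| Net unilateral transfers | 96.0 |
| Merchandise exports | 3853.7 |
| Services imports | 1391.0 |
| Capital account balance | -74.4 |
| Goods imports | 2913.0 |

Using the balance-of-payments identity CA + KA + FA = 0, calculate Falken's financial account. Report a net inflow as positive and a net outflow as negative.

-1163.3

Goods balance = 3853.7 - 2913.0 = 940.7
Services balance = 1717.9 - 1391.0 = 326.9
Trade balance (goods + services) = 940.7 + 326.9 = 1267.6
Net primary income = -125.9
Net secondary income = 96.0
Current account = 1267.6 + (-125.9) + 96.0 = 1237.7
Financial account = -(1237.7 + (-74.4)) = -1163.3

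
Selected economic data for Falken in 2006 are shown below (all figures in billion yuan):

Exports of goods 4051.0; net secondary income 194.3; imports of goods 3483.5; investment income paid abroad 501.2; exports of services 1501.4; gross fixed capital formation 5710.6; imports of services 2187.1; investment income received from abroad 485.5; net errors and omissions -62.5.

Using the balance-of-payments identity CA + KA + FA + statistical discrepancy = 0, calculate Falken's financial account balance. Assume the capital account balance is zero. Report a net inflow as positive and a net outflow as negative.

2.1

Goods balance = 4051.0 - 3483.5 = 567.5
Services balance = 1501.4 - 2187.1 = -685.7
Trade balance (goods + services) = 567.5 + (-685.7) = -118.2
Net primary income = 485.5 - 501.2 = -15.7
Net secondary income = 194.3
Current account = -118.2 + (-15.7) + 194.3 = 60.4
Financial account = -(60.4 + (-62.5)) = 2.1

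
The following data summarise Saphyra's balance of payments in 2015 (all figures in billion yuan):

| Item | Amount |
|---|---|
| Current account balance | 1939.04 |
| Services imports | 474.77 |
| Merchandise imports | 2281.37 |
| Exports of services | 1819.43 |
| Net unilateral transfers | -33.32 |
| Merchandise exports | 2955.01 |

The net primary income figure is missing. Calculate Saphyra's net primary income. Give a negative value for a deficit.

-45.94

Current account = goods balance + services balance + net primary income + net secondary income
Sum of the known components = 1984.98
Net primary income = CA - (known components) = 1939.04 - 1984.98 = -45.94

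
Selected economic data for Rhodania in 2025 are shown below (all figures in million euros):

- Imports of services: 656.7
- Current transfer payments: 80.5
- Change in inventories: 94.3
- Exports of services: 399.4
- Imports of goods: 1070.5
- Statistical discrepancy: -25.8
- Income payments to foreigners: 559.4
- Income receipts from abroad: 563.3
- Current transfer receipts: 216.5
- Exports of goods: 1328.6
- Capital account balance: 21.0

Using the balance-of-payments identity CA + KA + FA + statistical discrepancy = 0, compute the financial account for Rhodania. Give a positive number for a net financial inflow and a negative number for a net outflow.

-135.9

Goods balance = 1328.6 - 1070.5 = 258.1
Services balance = 399.4 - 656.7 = -257.3
Trade balance (goods + services) = 258.1 + (-257.3) = 0.8
Net primary income = 563.3 - 559.4 = 3.9
Net secondary income = 216.5 - 80.5 = 136.0
Current account = 0.8 + 3.9 + 136.0 = 140.7
Financial account = -(140.7 + 21.0 + (-25.8)) = -135.9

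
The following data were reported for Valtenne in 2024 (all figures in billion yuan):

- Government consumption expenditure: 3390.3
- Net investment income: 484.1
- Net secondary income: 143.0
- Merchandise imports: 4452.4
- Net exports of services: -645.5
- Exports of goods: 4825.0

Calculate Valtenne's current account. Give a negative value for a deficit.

Goods balance = 4825.0 - 4452.4 = 372.6
Services balance = -645.5
Trade balance (goods + services) = 372.6 + (-645.5) = -272.9
Net primary income = 484.1
Net secondary income = 143.0
Current account = -272.9 + 484.1 + 143.0 = 354.2

354.2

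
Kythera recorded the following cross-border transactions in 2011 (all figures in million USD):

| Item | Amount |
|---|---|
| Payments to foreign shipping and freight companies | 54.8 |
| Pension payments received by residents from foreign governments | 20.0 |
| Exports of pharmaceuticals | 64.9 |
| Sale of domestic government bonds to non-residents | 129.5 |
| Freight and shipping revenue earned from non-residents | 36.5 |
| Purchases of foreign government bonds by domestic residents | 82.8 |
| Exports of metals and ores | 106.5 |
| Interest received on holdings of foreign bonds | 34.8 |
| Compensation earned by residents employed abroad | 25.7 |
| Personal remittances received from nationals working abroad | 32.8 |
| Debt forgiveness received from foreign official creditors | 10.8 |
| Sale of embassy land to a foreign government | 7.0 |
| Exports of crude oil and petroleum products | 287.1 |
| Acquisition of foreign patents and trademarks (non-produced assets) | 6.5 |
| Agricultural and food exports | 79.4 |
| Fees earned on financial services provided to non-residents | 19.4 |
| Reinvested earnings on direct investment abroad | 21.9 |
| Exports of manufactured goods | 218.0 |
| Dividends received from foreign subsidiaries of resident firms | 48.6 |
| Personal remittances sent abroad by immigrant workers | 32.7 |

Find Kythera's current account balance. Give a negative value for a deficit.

Goods: 106.5 + 218.0 + 64.9 + 79.4 + 287.1 = 755.9
Services: 19.4 - 54.8 + 36.5 = 1.1
Primary income: 21.9 + 25.7 + 48.6 + 34.8 = 131.0
Secondary income: -32.7 + 32.8 + 20.0 = 20.1
Current account = 755.9 + 1.1 + 131.0 + 20.1 = 908.1
(Excluded from the current account — financial account: sale of domestic government bonds to non-residents 129.5, purchases of foreign government bonds by domestic residents 82.8; capital account: debt forgiveness received from foreign official creditors 10.8, sale of embassy land to a foreign government 7.0, acquisition of foreign patents and trademarks (non-produced assets) 6.5.)

908.1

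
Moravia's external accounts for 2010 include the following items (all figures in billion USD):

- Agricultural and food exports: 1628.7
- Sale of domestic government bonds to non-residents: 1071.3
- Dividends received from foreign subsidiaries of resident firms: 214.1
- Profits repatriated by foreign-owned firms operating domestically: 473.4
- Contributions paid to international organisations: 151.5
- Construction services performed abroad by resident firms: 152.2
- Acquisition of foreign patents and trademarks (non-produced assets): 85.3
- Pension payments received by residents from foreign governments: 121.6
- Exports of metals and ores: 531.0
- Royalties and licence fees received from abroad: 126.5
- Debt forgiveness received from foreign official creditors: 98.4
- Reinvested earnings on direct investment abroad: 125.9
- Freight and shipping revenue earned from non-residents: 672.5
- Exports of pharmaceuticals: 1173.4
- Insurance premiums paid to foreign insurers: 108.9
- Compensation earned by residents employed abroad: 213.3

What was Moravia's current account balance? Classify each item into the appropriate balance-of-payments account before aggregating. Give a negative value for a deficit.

Goods: 531.0 + 1173.4 + 1628.7 = 3333.1
Services: -108.9 + 152.2 + 672.5 + 126.5 = 842.3
Primary income: 125.9 + 213.3 + 214.1 - 473.4 = 79.9
Secondary income: 121.6 - 151.5 = -29.9
Current account = 3333.1 + 842.3 + 79.9 + (-29.9) = 4225.4
(Excluded from the current account — financial account: sale of domestic government bonds to non-residents 1071.3; capital account: acquisition of foreign patents and trademarks (non-produced assets) 85.3, debt forgiveness received from foreign official creditors 98.4.)

4225.4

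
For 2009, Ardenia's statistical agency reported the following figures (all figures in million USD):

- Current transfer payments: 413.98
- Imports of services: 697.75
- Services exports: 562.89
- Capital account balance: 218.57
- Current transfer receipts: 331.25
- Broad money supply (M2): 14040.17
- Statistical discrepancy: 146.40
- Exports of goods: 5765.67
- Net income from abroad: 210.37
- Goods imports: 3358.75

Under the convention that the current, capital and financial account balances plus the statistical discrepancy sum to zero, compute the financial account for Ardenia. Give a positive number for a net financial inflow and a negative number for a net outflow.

-2764.67

Goods balance = 5765.67 - 3358.75 = 2406.92
Services balance = 562.89 - 697.75 = -134.86
Trade balance (goods + services) = 2406.92 + (-134.86) = 2272.06
Net primary income = 210.37
Net secondary income = 331.25 - 413.98 = -82.73
Current account = 2272.06 + 210.37 + (-82.73) = 2399.70
Financial account = -(2399.70 + 218.57 + 146.40) = -2764.67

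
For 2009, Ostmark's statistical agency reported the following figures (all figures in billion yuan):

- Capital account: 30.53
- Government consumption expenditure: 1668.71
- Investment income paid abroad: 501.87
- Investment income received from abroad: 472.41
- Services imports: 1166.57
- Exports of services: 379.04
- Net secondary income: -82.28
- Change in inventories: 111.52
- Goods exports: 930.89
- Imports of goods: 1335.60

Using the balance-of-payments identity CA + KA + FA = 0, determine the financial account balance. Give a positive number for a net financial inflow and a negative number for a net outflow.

Goods balance = 930.89 - 1335.60 = -404.71
Services balance = 379.04 - 1166.57 = -787.53
Trade balance (goods + services) = -404.71 + (-787.53) = -1192.24
Net primary income = 472.41 - 501.87 = -29.46
Net secondary income = -82.28
Current account = -1192.24 + (-29.46) + (-82.28) = -1303.98
Financial account = -(-1303.98 + 30.53) = 1273.45

1273.45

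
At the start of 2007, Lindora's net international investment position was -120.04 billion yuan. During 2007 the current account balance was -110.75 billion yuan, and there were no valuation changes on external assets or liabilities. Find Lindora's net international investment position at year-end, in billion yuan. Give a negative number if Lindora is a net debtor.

-230.79

With no valuation effects, change in NIIP = current account = -110.75
End-of-year NIIP = -120.04 + (-110.75) = -230.79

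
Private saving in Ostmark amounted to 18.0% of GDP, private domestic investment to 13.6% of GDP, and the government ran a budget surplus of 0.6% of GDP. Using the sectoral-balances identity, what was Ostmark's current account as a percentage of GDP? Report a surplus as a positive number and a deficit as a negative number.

5.0

By the sectoral-balances identity, CA = (S_private - I) + (T - G).
Private balance = 18.0 - 13.6 = 4.4
Government balance (T - G) = 0.6
CA = 4.4 + 0.6 = 5.0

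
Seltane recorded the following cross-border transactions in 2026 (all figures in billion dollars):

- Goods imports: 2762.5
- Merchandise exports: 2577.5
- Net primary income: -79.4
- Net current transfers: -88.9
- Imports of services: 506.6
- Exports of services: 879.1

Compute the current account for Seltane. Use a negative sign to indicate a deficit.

19.2

Goods balance = 2577.5 - 2762.5 = -185.0
Services balance = 879.1 - 506.6 = 372.5
Trade balance (goods + services) = -185.0 + 372.5 = 187.5
Net primary income = -79.4
Net secondary income = -88.9
Current account = 187.5 + (-79.4) + (-88.9) = 19.2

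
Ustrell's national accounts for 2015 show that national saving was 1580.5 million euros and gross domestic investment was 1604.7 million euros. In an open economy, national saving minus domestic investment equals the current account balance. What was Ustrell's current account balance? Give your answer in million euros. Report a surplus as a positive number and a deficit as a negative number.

-24.2

CA = S - I = 1580.5 - 1604.7 = -24.2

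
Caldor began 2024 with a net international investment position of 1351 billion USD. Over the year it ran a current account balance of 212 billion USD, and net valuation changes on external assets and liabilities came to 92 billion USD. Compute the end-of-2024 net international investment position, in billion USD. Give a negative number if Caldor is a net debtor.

1655

Change in NIIP = current account + net valuation change = 212 + 92 = 304
End-of-year NIIP = 1351 + 304 = 1655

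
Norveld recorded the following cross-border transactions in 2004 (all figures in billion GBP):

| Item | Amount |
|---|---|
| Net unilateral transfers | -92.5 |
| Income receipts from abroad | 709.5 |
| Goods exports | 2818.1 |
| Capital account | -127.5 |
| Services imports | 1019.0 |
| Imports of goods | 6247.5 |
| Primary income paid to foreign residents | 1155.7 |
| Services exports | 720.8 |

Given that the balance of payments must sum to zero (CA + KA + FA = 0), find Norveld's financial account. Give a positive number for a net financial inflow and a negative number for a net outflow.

4393.8

Goods balance = 2818.1 - 6247.5 = -3429.4
Services balance = 720.8 - 1019.0 = -298.2
Trade balance (goods + services) = -3429.4 + (-298.2) = -3727.6
Net primary income = 709.5 - 1155.7 = -446.2
Net secondary income = -92.5
Current account = -3727.6 + (-446.2) + (-92.5) = -4266.3
Financial account = -(-4266.3 + (-127.5)) = 4393.8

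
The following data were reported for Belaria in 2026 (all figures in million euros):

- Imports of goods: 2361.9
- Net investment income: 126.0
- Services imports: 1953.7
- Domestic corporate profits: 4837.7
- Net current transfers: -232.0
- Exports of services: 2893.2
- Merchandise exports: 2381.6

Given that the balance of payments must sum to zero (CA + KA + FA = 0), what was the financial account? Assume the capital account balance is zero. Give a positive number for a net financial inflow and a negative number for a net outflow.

-853.2

Goods balance = 2381.6 - 2361.9 = 19.7
Services balance = 2893.2 - 1953.7 = 939.5
Trade balance (goods + services) = 19.7 + 939.5 = 959.2
Net primary income = 126.0
Net secondary income = -232.0
Current account = 959.2 + 126.0 + (-232.0) = 853.2
Financial account = -(853.2) = -853.2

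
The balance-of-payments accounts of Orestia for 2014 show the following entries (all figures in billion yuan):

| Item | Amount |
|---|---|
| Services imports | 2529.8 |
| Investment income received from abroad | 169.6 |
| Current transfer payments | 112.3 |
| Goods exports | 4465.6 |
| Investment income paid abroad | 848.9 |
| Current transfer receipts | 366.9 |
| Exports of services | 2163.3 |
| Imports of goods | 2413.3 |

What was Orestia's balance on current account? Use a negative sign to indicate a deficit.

Goods balance = 4465.6 - 2413.3 = 2052.3
Services balance = 2163.3 - 2529.8 = -366.5
Trade balance (goods + services) = 2052.3 + (-366.5) = 1685.8
Net primary income = 169.6 - 848.9 = -679.3
Net secondary income = 366.9 - 112.3 = 254.6
Current account = 1685.8 + (-679.3) + 254.6 = 1261.1

1261.1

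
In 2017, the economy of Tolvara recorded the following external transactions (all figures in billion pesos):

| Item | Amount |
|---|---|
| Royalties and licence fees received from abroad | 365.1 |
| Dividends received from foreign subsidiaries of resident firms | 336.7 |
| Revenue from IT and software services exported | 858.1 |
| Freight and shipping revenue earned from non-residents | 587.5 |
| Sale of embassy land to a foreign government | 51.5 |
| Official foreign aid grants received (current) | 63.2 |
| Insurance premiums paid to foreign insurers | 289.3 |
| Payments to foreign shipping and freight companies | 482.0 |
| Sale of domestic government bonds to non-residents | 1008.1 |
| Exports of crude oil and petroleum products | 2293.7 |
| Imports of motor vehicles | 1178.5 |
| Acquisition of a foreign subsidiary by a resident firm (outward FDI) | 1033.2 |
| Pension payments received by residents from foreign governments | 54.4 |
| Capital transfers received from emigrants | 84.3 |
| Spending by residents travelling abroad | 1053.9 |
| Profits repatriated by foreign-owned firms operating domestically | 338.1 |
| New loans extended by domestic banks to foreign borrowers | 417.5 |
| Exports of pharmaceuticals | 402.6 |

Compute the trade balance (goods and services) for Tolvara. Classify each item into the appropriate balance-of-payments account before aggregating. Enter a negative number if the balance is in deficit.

Goods: 402.6 + 2293.7 - 1178.5 = 1517.8
Services: 858.1 - 482.0 - 1053.9 + 365.1 + 587.5 - 289.3 = -14.5
Trade balance = 1517.8 + (-14.5) = 1503.3
(Excluded from the trade balance — primary income: dividends received from foreign subsidiaries of resident firms 336.7, profits repatriated by foreign-owned firms operating domestically 338.1; capital account: sale of embassy land to a foreign government 51.5, capital transfers received from emigrants 84.3; secondary income: official foreign aid grants received (current) 63.2, pension payments received by residents from foreign governments 54.4; financial account: sale of domestic government bonds to non-residents 1008.1, acquisition of a foreign subsidiary by a resident firm (outward FDI) 1033.2, new loans extended by domestic banks to foreign borrowers 417.5.)

1503.3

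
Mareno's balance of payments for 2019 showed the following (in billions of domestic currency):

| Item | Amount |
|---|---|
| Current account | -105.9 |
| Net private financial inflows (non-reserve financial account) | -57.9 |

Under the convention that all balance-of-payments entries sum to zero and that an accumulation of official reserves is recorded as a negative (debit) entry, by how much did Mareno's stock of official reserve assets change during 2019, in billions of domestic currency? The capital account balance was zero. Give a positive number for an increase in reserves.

Official reserve transactions balance = -((-105.9) + (-57.9)) = 163.8
An accumulation of reserves is recorded as a debit (negative entry), so the change in the stock of reserves is the negative of that balance.
Change in official reserves = -(163.8) = -163.8

-163.8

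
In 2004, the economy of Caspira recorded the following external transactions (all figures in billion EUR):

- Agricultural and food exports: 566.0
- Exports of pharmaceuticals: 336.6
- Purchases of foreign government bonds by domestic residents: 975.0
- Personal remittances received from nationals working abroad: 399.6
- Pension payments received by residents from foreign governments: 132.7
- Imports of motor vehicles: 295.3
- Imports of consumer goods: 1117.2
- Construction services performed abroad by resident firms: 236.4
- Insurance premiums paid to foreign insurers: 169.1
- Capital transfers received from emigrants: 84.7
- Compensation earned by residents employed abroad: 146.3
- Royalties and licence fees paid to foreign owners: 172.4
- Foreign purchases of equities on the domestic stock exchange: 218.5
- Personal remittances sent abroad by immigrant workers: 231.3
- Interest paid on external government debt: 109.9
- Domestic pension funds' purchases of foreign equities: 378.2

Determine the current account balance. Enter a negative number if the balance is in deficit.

-277.6

Goods: -1117.2 - 295.3 + 336.6 + 566.0 = -509.9
Services: -172.4 + 236.4 - 169.1 = -105.1
Primary income: 146.3 - 109.9 = 36.4
Secondary income: 132.7 + 399.6 - 231.3 = 301.0
Current account = (-509.9) + (-105.1) + 36.4 + 301.0 = -277.6
(Excluded from the current account — financial account: purchases of foreign government bonds by domestic residents 975.0, foreign purchases of equities on the domestic stock exchange 218.5, domestic pension funds' purchases of foreign equities 378.2; capital account: capital transfers received from emigrants 84.7.)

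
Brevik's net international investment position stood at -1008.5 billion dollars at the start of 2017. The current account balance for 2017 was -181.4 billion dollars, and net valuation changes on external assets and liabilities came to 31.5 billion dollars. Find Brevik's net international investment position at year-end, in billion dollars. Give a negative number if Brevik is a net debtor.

-1158.4

Change in NIIP = current account + net valuation change = -181.4 + 31.5 = -149.9
End-of-year NIIP = -1008.5 + (-149.9) = -1158.4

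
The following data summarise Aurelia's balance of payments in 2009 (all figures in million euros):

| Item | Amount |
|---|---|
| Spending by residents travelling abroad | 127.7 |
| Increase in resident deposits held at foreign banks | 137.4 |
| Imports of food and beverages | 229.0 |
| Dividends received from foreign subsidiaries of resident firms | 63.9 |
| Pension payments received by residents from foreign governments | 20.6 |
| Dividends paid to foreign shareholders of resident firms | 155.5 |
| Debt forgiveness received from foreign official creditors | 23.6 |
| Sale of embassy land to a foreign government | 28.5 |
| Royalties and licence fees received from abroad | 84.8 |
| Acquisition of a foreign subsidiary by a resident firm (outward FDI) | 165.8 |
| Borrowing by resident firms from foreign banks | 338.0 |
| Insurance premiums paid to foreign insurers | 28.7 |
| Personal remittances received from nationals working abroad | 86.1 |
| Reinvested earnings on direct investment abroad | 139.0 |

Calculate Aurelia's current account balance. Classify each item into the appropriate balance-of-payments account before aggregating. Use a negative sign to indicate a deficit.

Goods: -229.0
Services: -28.7 + 84.8 - 127.7 = -71.6
Primary income: -155.5 + 139.0 + 63.9 = 47.4
Secondary income: 86.1 + 20.6 = 106.7
Current account = (-229.0) + (-71.6) + 47.4 + 106.7 = -146.5
(Excluded from the current account — financial account: increase in resident deposits held at foreign banks 137.4, acquisition of a foreign subsidiary by a resident firm (outward FDI) 165.8, borrowing by resident firms from foreign banks 338.0; capital account: debt forgiveness received from foreign official creditors 23.6, sale of embassy land to a foreign government 28.5.)

-146.5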